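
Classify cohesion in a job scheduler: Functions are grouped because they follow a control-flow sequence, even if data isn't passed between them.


Reasoning: Grouped by order of execution within a routine, not by data flow
Type: Procedural cohesion

Procedural cohesion


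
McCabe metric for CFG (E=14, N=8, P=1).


Formula: V(G) = E - N + 2P
V(G) = 14 - 8 + 2*1
V(G) = 6 + 2
V(G) = 8

8


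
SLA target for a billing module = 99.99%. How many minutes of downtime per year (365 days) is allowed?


Formula: allowed downtime = period * (100 - SLA) / 100
Period (year (365 days)) = 525600 minutes
Unavailability fraction = (100 - 99.99) / 100
Allowed downtime = 525600 * (100 - 99.99) / 100
Allowed downtime = 52.56 minutes

52.56 minutes


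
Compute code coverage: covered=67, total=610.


Coverage = covered / total * 100
Coverage = 67 / 610 * 100
Coverage = 10.98%

10.98%


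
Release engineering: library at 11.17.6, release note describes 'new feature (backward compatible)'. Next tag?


Current: 11.17.6
Change category: 'new feature (backward compatible)' → minor bump
SemVer rule: minor bump → increment MINOR, reset PATCH to 0 (MAJOR unchanged)
New: 11.18.0

11.18.0


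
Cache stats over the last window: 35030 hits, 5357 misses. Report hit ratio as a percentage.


Formula: hit rate = hits / (hits + misses) * 100
hit rate = 35030 / (35030 + 5357) * 100
hit rate = 35030 / 40387 * 100
hit rate = 86.74%

86.74%


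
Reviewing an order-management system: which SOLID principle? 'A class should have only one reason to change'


This describes the Single Responsibility Principle (SRP)

Single Responsibility Principle (SRP)


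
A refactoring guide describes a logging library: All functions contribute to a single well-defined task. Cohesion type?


Reasoning: Best: single purpose
Type: Functional cohesion

Functional cohesion


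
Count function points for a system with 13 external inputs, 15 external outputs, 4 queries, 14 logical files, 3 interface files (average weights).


UFP = EI*4 + EO*5 + EQ*4 + ILF*10 + EIF*7
UFP = 13*4 + 15*5 + 4*4 + 14*10 + 3*7
UFP = 52 + 75 + 16 + 140 + 21
UFP = 304

304


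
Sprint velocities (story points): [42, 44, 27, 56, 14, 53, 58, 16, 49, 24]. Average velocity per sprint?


Formula: Avg velocity = Total points / Number of sprints
Points: [42, 44, 27, 56, 14, 53, 58, 16, 49, 24]
Sum = 42 + 44 + 27 + 56 + 14 + 53 + 58 + 16 + 49 + 24 = 383
Avg velocity = 383 / 10 = 38.3 points/sprint

38.3 points/sprint


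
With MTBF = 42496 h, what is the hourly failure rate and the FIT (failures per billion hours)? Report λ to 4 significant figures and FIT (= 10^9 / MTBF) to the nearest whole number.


Formula: λ = 1 / MTBF; FIT = λ × 1e9 = 1e9 / MTBF
λ = 1 / 42496 ≈ 2.353e-05 failures/hour
FIT = 1e9 / 42496 ≈ 23532 failures per 1e9 hours (nearest whole number)

λ = 2.353e-05 /h, FIT = 23532


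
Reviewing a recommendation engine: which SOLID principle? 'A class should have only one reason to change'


This describes the Single Responsibility Principle (SRP)

Single Responsibility Principle (SRP)


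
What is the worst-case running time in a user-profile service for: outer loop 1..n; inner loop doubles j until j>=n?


Reasoning: linear outer times logarithmic inner
Complexity: O(n log n)

O(n log n)


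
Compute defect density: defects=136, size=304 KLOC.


Defect density = defects / KLOC
Defect density = 136 / 304
Defect density = 0.447 defects/KLOC

0.447 defects/KLOC


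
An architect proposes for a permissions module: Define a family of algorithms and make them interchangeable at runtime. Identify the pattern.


This matches the Strategy pattern

Strategy


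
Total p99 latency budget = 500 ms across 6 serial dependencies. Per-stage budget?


Formula: per_stage = total_budget / stages
per_stage = 500 / 6
per_stage = 83.33 ms

83.33 ms


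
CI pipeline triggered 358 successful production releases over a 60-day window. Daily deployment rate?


Formula: deployments per day = releases / days
= 358 / 60
= 5.967 deploys/day
(equivalently, 41.77 deploys/week)

5.967 deploys/day


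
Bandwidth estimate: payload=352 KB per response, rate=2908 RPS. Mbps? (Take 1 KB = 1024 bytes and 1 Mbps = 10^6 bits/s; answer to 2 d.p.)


Formula: Mbps = payload_bytes * RPS * 8 / 1e6
Payload per request = 352 KB = 352 * 1024 = 360448 bytes
Total bytes/sec = 360448 * 2908 = 1048182784
Total bits/sec = 1048182784 * 8 = 8385462272
Mbps = 8385462272 / 1e6 = 8385.46

8385.46 Mbps


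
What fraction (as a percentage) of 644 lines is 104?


Coverage = covered / total * 100
Coverage = 104 / 644 * 100
Coverage = 16.15%

16.15%


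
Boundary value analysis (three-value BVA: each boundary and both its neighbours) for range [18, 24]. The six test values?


Range: [18, 24]
Boundaries: just below min, min, min+1, max-1, max, just above max
Values: [17, 18, 19, 23, 24, 25]

[17, 18, 19, 23, 24, 25]


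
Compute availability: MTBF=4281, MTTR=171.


Availability = MTBF / (MTBF + MTTR)
Availability = 4281 / (4281 + 171)
Availability = 4281 / 4452
Availability = 96.159%

96.159%


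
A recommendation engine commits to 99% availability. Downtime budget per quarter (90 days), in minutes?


Formula: allowed downtime = period * (100 - SLA) / 100
Period (quarter (90 days)) = 129600 minutes
Unavailability fraction = (100 - 99.0) / 100
Allowed downtime = 129600 * (100 - 99.0) / 100
Allowed downtime = 1296.0 minutes

1296.0 minutes


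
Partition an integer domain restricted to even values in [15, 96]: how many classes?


Constraint: even integers in [15, 96]
Class 1: x < 15 — out-of-range invalid
Class 2: x in [15,96] but odd — wrong type invalid
Class 3: x in [15,96] and even — valid
Class 4: x > 96 — out-of-range invalid
Total equivalence classes: 4

4 equivalence classes


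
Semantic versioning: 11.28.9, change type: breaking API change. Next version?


Current: 11.28.9
Change category: 'breaking API change' → major bump
SemVer rule: major bump → increment MAJOR, reset MINOR and PATCH to 0
New: 12.0.0

12.0.0


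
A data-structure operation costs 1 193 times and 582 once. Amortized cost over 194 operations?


Formula: Amortized cost = Total cost / Operations
Total cost = (193 * 1) + (1 * 582)
Total cost = 193 + 582 = 775
Amortized = 775 / 194 = 3.9948

3.9948


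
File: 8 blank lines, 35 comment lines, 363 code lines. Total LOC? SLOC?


Total LOC = blank + comment + code
Total LOC = 8 + 35 + 363 = 406
SLOC (source only) = code = 363

Total LOC: 406, SLOC: 363


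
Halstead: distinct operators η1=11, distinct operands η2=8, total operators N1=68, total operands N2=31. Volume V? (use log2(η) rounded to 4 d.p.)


Formula: V = N * log2(η), where N = N1 + N2 and η = η1 + η2
η = 11 + 8 = 19
N = 68 + 31 = 99
log2(19) ≈ 4.2479
V = 99 * 4.2479 = 420.54

420.54


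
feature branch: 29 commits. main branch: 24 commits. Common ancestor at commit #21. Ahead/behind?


Common ancestor: commit #21
feature commits after divergence: 29 - 21 = 8
main commits after divergence: 24 - 21 = 3
feature is 8 commits ahead of main
main is 3 commits ahead of feature

feature ahead: 8, main ahead: 3


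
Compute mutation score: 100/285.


Mutation score = killed / total * 100
Mutation score = 100 / 285 * 100
Mutation score = 35.09%

35.09%


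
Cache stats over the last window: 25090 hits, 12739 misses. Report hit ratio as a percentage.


Formula: hit rate = hits / (hits + misses) * 100
hit rate = 25090 / (25090 + 12739) * 100
hit rate = 25090 / 37829 * 100
hit rate = 66.32%

66.32%


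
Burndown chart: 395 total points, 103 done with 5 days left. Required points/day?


Formula: Required rate = Remaining points / Days left
Remaining = 395 - 103 = 292 points
Required rate = 292 / 5 = 58.4 points/day

58.4 points/day


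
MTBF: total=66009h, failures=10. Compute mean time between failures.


Formula: MTBF = Total operating time / Number of failures
MTBF = 66009 / 10
MTBF = 6600.9 hours

6600.9 hours


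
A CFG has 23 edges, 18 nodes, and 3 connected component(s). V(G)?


Formula: V(G) = E - N + 2P
V(G) = 23 - 18 + 2*3
V(G) = 5 + 6
V(G) = 11

11


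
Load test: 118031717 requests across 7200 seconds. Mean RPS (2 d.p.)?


Formula: throughput = requests / seconds
throughput = 118031717 / 7200
throughput = 16393.29 requests/second

16393.29 requests/second


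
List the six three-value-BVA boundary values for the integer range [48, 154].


Range: [48, 154]
Boundaries: just below min, min, min+1, max-1, max, just above max
Values: [47, 48, 49, 153, 154, 155]

[47, 48, 49, 153, 154, 155]


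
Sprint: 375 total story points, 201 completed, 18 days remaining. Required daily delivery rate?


Formula: Required rate = Remaining points / Days left
Remaining = 375 - 201 = 174 points
Required rate = 174 / 18 = 9.67 points/day

9.67 points/day


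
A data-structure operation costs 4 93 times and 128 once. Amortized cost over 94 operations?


Formula: Amortized cost = Total cost / Operations
Total cost = (93 * 4) + (1 * 128)
Total cost = 372 + 128 = 500
Amortized = 500 / 94 = 5.3191

5.3191


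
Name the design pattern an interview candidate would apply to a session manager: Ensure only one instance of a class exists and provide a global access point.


This matches the Singleton pattern

Singleton


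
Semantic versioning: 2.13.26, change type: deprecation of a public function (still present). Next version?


Current: 2.13.26
Change category: 'deprecation of a public function (still present)' → minor bump
SemVer rule: minor bump → increment MINOR, reset PATCH to 0 (MAJOR unchanged)
New: 2.14.0

2.14.0


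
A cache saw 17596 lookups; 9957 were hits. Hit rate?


Formula: hit rate = hits / (hits + misses) * 100
hit rate = 9957 / (9957 + 7639) * 100
hit rate = 9957 / 17596 * 100
hit rate = 56.59%

56.59%


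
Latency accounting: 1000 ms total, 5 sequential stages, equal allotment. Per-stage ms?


Formula: per_stage = total_budget / stages
per_stage = 1000 / 5
per_stage = 200.0 ms

200.0 ms


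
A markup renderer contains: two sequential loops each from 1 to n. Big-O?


Reasoning: sequential dominates: O(n) + O(n) = O(n)
Complexity: O(n)

O(n)


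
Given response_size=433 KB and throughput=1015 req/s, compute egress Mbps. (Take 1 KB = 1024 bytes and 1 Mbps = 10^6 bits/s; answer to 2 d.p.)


Formula: Mbps = payload_bytes * RPS * 8 / 1e6
Payload per request = 433 KB = 433 * 1024 = 443392 bytes
Total bytes/sec = 443392 * 1015 = 450042880
Total bits/sec = 450042880 * 8 = 3600343040
Mbps = 3600343040 / 1e6 = 3600.34

3600.34 Mbps


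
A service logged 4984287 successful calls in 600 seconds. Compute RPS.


Formula: throughput = requests / seconds
throughput = 4984287 / 600
throughput = 8307.15 requests/second

8307.15 requests/second


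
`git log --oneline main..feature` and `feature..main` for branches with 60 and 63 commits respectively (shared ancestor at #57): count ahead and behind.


Common ancestor: commit #57
feature commits after divergence: 60 - 57 = 3
main commits after divergence: 63 - 57 = 6
feature is 3 commits ahead of main
main is 6 commits ahead of feature

feature ahead: 3, main ahead: 6


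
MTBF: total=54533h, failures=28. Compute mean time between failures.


Formula: MTBF = Total operating time / Number of failures
MTBF = 54533 / 28
MTBF = 1947.61 hours

1947.61 hours


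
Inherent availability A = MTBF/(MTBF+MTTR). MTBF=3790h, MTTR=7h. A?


Availability = MTBF / (MTBF + MTTR)
Availability = 3790 / (3790 + 7)
Availability = 3790 / 3797
Availability = 99.8156%

99.8156%


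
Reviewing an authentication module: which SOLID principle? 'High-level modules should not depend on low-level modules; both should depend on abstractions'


This describes the Dependency Inversion Principle (DIP)

Dependency Inversion Principle (DIP)


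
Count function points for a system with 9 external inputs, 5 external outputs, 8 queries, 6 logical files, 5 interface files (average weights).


UFP = EI*4 + EO*5 + EQ*4 + ILF*10 + EIF*7
UFP = 9*4 + 5*5 + 8*4 + 6*10 + 5*7
UFP = 36 + 25 + 32 + 60 + 35
UFP = 188

188


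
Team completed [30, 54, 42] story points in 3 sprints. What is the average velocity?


Formula: Avg velocity = Total points / Number of sprints
Points: [30, 54, 42]
Sum = 30 + 54 + 42 = 126
Avg velocity = 126 / 3 = 42.0 points/sprint

42.0 points/sprint


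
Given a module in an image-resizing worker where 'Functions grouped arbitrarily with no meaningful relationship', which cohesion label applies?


Reasoning: Worst: random grouping
Type: Coincidental cohesion

Coincidental cohesion


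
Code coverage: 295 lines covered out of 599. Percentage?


Coverage = covered / total * 100
Coverage = 295 / 599 * 100
Coverage = 49.25%

49.25%


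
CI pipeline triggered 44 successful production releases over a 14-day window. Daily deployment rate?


Formula: deployments per day = releases / days
= 44 / 14
= 3.143 deploys/day
(equivalently, 22.0 deploys/week)

3.143 deploys/day


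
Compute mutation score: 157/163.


Mutation score = killed / total * 100
Mutation score = 157 / 163 * 100
Mutation score = 96.32%

96.32%


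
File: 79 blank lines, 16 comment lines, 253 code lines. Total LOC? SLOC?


Total LOC = blank + comment + code
Total LOC = 79 + 16 + 253 = 348
SLOC (source only) = code = 253

Total LOC: 348, SLOC: 253


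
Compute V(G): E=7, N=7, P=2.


Formula: V(G) = E - N + 2P
V(G) = 7 - 7 + 2*2
V(G) = 0 + 4
V(G) = 4

4


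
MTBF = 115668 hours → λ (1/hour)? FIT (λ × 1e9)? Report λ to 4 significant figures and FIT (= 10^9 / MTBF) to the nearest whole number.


Formula: λ = 1 / MTBF; FIT = λ × 1e9 = 1e9 / MTBF
λ = 1 / 115668 ≈ 8.645e-06 failures/hour
FIT = 1e9 / 115668 ≈ 8645 failures per 1e9 hours (nearest whole number)

λ = 8.645e-06 /h, FIT = 8645


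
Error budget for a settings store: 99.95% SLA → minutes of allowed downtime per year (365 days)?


Formula: allowed downtime = period * (100 - SLA) / 100
Period (year (365 days)) = 525600 minutes
Unavailability fraction = (100 - 99.95) / 100
Allowed downtime = 525600 * (100 - 99.95) / 100
Allowed downtime = 262.8 minutes

262.8 minutes


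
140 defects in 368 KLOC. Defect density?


Defect density = defects / KLOC
Defect density = 140 / 368
Defect density = 0.38 defects/KLOC

0.38 defects/KLOC


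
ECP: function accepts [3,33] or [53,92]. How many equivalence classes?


Valid ranges: [3,33] and [53,92]
Class 1: x < 3 — invalid
Class 2: 3 ≤ x ≤ 33 — valid
Class 3: 33 < x < 53 — invalid (gap between ranges)
Class 4: 53 ≤ x ≤ 92 — valid
Class 5: x > 92 — invalid
Total equivalence classes: 5

5 equivalence classes


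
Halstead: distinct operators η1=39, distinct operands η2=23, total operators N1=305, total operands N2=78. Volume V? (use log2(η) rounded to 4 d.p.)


Formula: V = N * log2(η), where N = N1 + N2 and η = η1 + η2
η = 39 + 23 = 62
N = 305 + 78 = 383
log2(62) ≈ 5.9542
V = 383 * 5.9542 = 2280.46

2280.46


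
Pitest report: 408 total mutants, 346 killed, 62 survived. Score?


Mutation score = killed / total * 100
Mutation score = 346 / 408 * 100
Mutation score = 84.8%

84.8%


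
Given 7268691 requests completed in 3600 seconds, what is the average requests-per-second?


Formula: throughput = requests / seconds
throughput = 7268691 / 3600
throughput = 2019.08 requests/second

2019.08 requests/second


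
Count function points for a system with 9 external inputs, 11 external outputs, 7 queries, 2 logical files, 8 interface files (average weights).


UFP = EI*4 + EO*5 + EQ*4 + ILF*10 + EIF*7
UFP = 9*4 + 11*5 + 7*4 + 2*10 + 8*7
UFP = 36 + 55 + 28 + 20 + 56
UFP = 195

195


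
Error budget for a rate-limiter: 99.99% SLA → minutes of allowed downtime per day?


Formula: allowed downtime = period * (100 - SLA) / 100
Period (day) = 1440 minutes
Unavailability fraction = (100 - 99.99) / 100
Allowed downtime = 1440 * (100 - 99.99) / 100
Allowed downtime = 0.144 minutes

0.144 minutes


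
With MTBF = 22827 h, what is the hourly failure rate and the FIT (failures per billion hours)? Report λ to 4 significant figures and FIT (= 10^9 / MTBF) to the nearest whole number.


Formula: λ = 1 / MTBF; FIT = λ × 1e9 = 1e9 / MTBF
λ = 1 / 22827 ≈ 4.381e-05 failures/hour
FIT = 1e9 / 22827 ≈ 43808 failures per 1e9 hours (nearest whole number)

λ = 4.381e-05 /h, FIT = 43808


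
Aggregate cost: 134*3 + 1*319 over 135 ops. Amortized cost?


Formula: Amortized cost = Total cost / Operations
Total cost = (134 * 3) + (1 * 319)
Total cost = 402 + 319 = 721
Amortized = 721 / 135 = 5.3407

5.3407


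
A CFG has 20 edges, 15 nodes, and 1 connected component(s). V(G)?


Formula: V(G) = E - N + 2P
V(G) = 20 - 15 + 2*1
V(G) = 5 + 2
V(G) = 7

7


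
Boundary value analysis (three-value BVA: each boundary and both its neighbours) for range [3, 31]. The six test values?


Range: [3, 31]
Boundaries: just below min, min, min+1, max-1, max, just above max
Values: [2, 3, 4, 30, 31, 32]

[2, 3, 4, 30, 31, 32]


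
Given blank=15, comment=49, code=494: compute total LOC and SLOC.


Total LOC = blank + comment + code
Total LOC = 15 + 49 + 494 = 558
SLOC (source only) = code = 494

Total LOC: 558, SLOC: 494


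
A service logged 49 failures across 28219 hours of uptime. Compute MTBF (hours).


Formula: MTBF = Total operating time / Number of failures
MTBF = 28219 / 49
MTBF = 575.9 hours

575.9 hours


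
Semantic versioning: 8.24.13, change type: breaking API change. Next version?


Current: 8.24.13
Change category: 'breaking API change' → major bump
SemVer rule: major bump → increment MAJOR, reset MINOR and PATCH to 0
New: 9.0.0

9.0.0


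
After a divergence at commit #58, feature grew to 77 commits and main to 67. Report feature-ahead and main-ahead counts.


Common ancestor: commit #58
feature commits after divergence: 77 - 58 = 19
main commits after divergence: 67 - 58 = 9
feature is 19 commits ahead of main
main is 9 commits ahead of feature

feature ahead: 19, main ahead: 9


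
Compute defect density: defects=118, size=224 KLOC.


Defect density = defects / KLOC
Defect density = 118 / 224
Defect density = 0.527 defects/KLOC

0.527 defects/KLOC


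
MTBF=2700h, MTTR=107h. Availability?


Availability = MTBF / (MTBF + MTTR)
Availability = 2700 / (2700 + 107)
Availability = 2700 / 2807
Availability = 96.1881%

96.1881%


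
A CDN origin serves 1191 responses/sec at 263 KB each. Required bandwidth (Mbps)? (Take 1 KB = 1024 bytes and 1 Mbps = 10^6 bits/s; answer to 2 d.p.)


Formula: Mbps = payload_bytes * RPS * 8 / 1e6
Payload per request = 263 KB = 263 * 1024 = 269312 bytes
Total bytes/sec = 269312 * 1191 = 320750592
Total bits/sec = 320750592 * 8 = 2566004736
Mbps = 2566004736 / 1e6 = 2566.0

2566.0 Mbps


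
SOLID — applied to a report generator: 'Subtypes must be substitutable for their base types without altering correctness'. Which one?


This describes the Liskov Substitution Principle (LSP)

Liskov Substitution Principle (LSP)


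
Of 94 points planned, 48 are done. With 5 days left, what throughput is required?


Formula: Required rate = Remaining points / Days left
Remaining = 94 - 48 = 46 points
Required rate = 46 / 5 = 9.2 points/day

9.2 points/day


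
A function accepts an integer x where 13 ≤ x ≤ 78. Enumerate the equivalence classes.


Valid range: [13, 78]
Class 1: x < 13 — invalid
Class 2: 13 ≤ x ≤ 78 — valid
Class 3: x > 78 — invalid
Total equivalence classes: 3

3 equivalence classes


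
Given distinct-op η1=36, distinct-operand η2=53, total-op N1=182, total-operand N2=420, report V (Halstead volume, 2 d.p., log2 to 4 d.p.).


Formula: V = N * log2(η), where N = N1 + N2 and η = η1 + η2
η = 36 + 53 = 89
N = 182 + 420 = 602
log2(89) ≈ 6.4757
V = 602 * 6.4757 = 3898.37

3898.37


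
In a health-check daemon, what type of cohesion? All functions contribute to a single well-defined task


Reasoning: Best: single purpose
Type: Functional cohesion

Functional cohesion


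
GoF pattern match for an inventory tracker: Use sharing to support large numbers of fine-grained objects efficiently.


This matches the Flyweight pattern

Flyweight


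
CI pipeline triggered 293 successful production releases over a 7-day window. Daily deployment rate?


Formula: deployments per day = releases / days
= 293 / 7
= 41.857 deploys/day
(equivalently, 293.0 deploys/week)

41.857 deploys/day


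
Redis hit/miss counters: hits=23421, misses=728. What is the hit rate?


Formula: hit rate = hits / (hits + misses) * 100
hit rate = 23421 / (23421 + 728) * 100
hit rate = 23421 / 24149 * 100
hit rate = 96.99%

96.99%


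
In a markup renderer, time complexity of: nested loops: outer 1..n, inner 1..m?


Reasoning: product of independent bounds
Complexity: O(n*m)

O(n*m)


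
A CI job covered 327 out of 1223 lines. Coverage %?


Coverage = covered / total * 100
Coverage = 327 / 1223 * 100
Coverage = 26.74%

26.74%


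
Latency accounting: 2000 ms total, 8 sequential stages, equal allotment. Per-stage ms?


Formula: per_stage = total_budget / stages
per_stage = 2000 / 8
per_stage = 250.0 ms

250.0 ms


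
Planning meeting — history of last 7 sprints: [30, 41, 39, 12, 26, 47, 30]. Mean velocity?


Formula: Avg velocity = Total points / Number of sprints
Points: [30, 41, 39, 12, 26, 47, 30]
Sum = 30 + 41 + 39 + 12 + 26 + 47 + 30 = 225
Avg velocity = 225 / 7 = 32.14 points/sprint

32.14 points/sprint


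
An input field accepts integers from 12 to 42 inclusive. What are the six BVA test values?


Range: [12, 42]
Boundaries: just below min, min, min+1, max-1, max, just above max
Values: [11, 12, 13, 41, 42, 43]

[11, 12, 13, 41, 42, 43]


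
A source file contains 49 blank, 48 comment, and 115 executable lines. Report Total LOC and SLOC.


Total LOC = blank + comment + code
Total LOC = 49 + 48 + 115 = 212
SLOC (source only) = code = 115

Total LOC: 212, SLOC: 115


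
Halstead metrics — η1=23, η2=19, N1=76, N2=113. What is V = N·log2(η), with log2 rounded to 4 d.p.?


Formula: V = N * log2(η), where N = N1 + N2 and η = η1 + η2
η = 23 + 19 = 42
N = 76 + 113 = 189
log2(42) ≈ 5.3923
V = 189 * 5.3923 = 1019.14

1019.14


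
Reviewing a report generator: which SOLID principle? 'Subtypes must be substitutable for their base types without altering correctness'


This describes the Liskov Substitution Principle (LSP)

Liskov Substitution Principle (LSP)


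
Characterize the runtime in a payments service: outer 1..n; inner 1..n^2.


Reasoning: n times n^2
Complexity: O(n^3)

O(n^3)


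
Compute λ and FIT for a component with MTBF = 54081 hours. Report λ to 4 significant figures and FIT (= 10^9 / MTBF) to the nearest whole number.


Formula: λ = 1 / MTBF; FIT = λ × 1e9 = 1e9 / MTBF
λ = 1 / 54081 ≈ 1.849e-05 failures/hour
FIT = 1e9 / 54081 ≈ 18491 failures per 1e9 hours (nearest whole number)

λ = 1.849e-05 /h, FIT = 18491


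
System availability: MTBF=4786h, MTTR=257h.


Availability = MTBF / (MTBF + MTTR)
Availability = 4786 / (4786 + 257)
Availability = 4786 / 5043
Availability = 94.9038%

94.9038%


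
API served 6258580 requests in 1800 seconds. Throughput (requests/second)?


Formula: throughput = requests / seconds
throughput = 6258580 / 1800
throughput = 3476.99 requests/second

3476.99 requests/second


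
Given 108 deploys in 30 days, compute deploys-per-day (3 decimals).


Formula: deployments per day = releases / days
= 108 / 30
= 3.6 deploys/day
(equivalently, 25.2 deploys/week)

3.6 deploys/day


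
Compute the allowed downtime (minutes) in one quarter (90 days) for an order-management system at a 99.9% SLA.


Formula: allowed downtime = period * (100 - SLA) / 100
Period (quarter (90 days)) = 129600 minutes
Unavailability fraction = (100 - 99.9) / 100
Allowed downtime = 129600 * (100 - 99.9) / 100
Allowed downtime = 129.6 minutes

129.6 minutes


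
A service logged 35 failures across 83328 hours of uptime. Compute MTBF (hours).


Formula: MTBF = Total operating time / Number of failures
MTBF = 83328 / 35
MTBF = 2380.8 hours

2380.8 hours


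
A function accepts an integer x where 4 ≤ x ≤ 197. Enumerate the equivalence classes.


Valid range: [4, 197]
Class 1: x < 4 — invalid
Class 2: 4 ≤ x ≤ 197 — valid
Class 3: x > 197 — invalid
Total equivalence classes: 3

3 equivalence classes


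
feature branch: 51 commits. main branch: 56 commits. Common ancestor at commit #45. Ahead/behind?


Common ancestor: commit #45
feature commits after divergence: 51 - 45 = 6
main commits after divergence: 56 - 45 = 11
feature is 6 commits ahead of main
main is 11 commits ahead of feature

feature ahead: 6, main ahead: 11


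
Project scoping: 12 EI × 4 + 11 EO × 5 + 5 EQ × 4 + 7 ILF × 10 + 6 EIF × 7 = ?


UFP = EI*4 + EO*5 + EQ*4 + ILF*10 + EIF*7
UFP = 12*4 + 11*5 + 5*4 + 7*10 + 6*7
UFP = 48 + 55 + 20 + 70 + 42
UFP = 235

235


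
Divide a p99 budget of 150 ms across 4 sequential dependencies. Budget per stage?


Formula: per_stage = total_budget / stages
per_stage = 150 / 4
per_stage = 37.5 ms

37.5 ms


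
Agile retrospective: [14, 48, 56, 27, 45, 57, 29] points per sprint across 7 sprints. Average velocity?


Formula: Avg velocity = Total points / Number of sprints
Points: [14, 48, 56, 27, 45, 57, 29]
Sum = 14 + 48 + 56 + 27 + 45 + 57 + 29 = 276
Avg velocity = 276 / 7 = 39.43 points/sprint

39.43 points/sprint


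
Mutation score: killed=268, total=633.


Mutation score = killed / total * 100
Mutation score = 268 / 633 * 100
Mutation score = 42.34%

42.34%


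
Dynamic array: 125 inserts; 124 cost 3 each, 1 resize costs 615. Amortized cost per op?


Formula: Amortized cost = Total cost / Operations
Total cost = (124 * 3) + (1 * 615)
Total cost = 372 + 615 = 987
Amortized = 987 / 125 = 7.896

7.896


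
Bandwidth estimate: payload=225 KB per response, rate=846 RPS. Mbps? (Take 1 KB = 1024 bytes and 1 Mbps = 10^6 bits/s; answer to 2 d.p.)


Formula: Mbps = payload_bytes * RPS * 8 / 1e6
Payload per request = 225 KB = 225 * 1024 = 230400 bytes
Total bytes/sec = 230400 * 846 = 194918400
Total bits/sec = 194918400 * 8 = 1559347200
Mbps = 1559347200 / 1e6 = 1559.35

1559.35 Mbps


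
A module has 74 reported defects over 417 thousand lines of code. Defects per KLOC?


Defect density = defects / KLOC
Defect density = 74 / 417
Defect density = 0.177 defects/KLOC

0.177 defects/KLOC


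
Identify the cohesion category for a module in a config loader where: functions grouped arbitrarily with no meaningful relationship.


Reasoning: Worst: random grouping
Type: Coincidental cohesion

Coincidental cohesion


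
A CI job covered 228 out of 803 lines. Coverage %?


Coverage = covered / total * 100
Coverage = 228 / 803 * 100
Coverage = 28.39%

28.39%


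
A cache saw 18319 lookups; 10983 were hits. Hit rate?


Formula: hit rate = hits / (hits + misses) * 100
hit rate = 10983 / (10983 + 7336) * 100
hit rate = 10983 / 18319 * 100
hit rate = 59.95%

59.95%


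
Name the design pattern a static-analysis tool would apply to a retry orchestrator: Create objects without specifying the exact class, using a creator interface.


This matches the Factory Method pattern

Factory Method


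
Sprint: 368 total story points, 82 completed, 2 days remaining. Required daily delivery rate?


Formula: Required rate = Remaining points / Days left
Remaining = 368 - 82 = 286 points
Required rate = 286 / 2 = 143.0 points/day

143.0 points/day


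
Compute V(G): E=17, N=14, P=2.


Formula: V(G) = E - N + 2P
V(G) = 17 - 14 + 2*2
V(G) = 3 + 4
V(G) = 7

7


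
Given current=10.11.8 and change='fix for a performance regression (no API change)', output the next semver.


Current: 10.11.8
Change category: 'fix for a performance regression (no API change)' → patch bump
SemVer rule: patch bump → increment PATCH (MAJOR and MINOR unchanged)
New: 10.11.9

10.11.9


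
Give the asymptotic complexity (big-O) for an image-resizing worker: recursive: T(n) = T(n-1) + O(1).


Reasoning: linear recursion with constant work per frame
Complexity: O(n)

O(n)


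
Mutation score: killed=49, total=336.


Mutation score = killed / total * 100
Mutation score = 49 / 336 * 100
Mutation score = 14.58%

14.58%


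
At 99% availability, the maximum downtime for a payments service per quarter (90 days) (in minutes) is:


Formula: allowed downtime = period * (100 - SLA) / 100
Period (quarter (90 days)) = 129600 minutes
Unavailability fraction = (100 - 99.0) / 100
Allowed downtime = 129600 * (100 - 99.0) / 100
Allowed downtime = 1296.0 minutes

1296.0 minutes


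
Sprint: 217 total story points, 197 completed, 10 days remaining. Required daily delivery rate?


Formula: Required rate = Remaining points / Days left
Remaining = 217 - 197 = 20 points
Required rate = 20 / 10 = 2.0 points/day

2.0 points/day


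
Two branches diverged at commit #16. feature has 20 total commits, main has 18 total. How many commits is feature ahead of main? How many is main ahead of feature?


Common ancestor: commit #16
feature commits after divergence: 20 - 16 = 4
main commits after divergence: 18 - 16 = 2
feature is 4 commits ahead of main
main is 2 commits ahead of feature

feature ahead: 4, main ahead: 2


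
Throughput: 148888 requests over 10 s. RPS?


Formula: throughput = requests / seconds
throughput = 148888 / 10
throughput = 14888.8 requests/second

14888.8 requests/second


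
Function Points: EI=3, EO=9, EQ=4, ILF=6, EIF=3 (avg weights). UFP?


UFP = EI*4 + EO*5 + EQ*4 + ILF*10 + EIF*7
UFP = 3*4 + 9*5 + 4*4 + 6*10 + 3*7
UFP = 12 + 45 + 16 + 60 + 21
UFP = 154

154


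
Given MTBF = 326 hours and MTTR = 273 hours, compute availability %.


Availability = MTBF / (MTBF + MTTR)
Availability = 326 / (326 + 273)
Availability = 326 / 599
Availability = 54.424%

54.424%


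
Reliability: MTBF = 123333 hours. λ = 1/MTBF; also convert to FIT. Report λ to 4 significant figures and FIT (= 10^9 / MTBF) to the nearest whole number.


Formula: λ = 1 / MTBF; FIT = λ × 1e9 = 1e9 / MTBF
λ = 1 / 123333 ≈ 8.108e-06 failures/hour
FIT = 1e9 / 123333 ≈ 8108 failures per 1e9 hours (nearest whole number)

λ = 8.108e-06 /h, FIT = 8108


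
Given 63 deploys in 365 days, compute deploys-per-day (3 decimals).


Formula: deployments per day = releases / days
= 63 / 365
= 0.173 deploys/day
(equivalently, 1.21 deploys/week)

0.173 deploys/day


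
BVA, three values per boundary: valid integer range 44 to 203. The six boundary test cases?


Range: [44, 203]
Boundaries: just below min, min, min+1, max-1, max, just above max
Values: [43, 44, 45, 202, 203, 204]

[43, 44, 45, 202, 203, 204]


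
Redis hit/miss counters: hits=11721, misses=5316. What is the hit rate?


Formula: hit rate = hits / (hits + misses) * 100
hit rate = 11721 / (11721 + 5316) * 100
hit rate = 11721 / 17037 * 100
hit rate = 68.8%

68.8%


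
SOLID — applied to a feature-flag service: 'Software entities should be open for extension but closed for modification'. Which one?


This describes the Open/Closed Principle (OCP)

Open/Closed Principle (OCP)


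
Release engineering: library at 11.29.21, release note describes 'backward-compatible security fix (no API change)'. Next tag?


Current: 11.29.21
Change category: 'backward-compatible security fix (no API change)' → patch bump
SemVer rule: patch bump → increment PATCH (MAJOR and MINOR unchanged)
New: 11.29.22

11.29.22


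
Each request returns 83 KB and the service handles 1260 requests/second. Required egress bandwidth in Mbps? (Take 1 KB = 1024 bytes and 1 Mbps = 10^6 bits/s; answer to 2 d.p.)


Formula: Mbps = payload_bytes * RPS * 8 / 1e6
Payload per request = 83 KB = 83 * 1024 = 84992 bytes
Total bytes/sec = 84992 * 1260 = 107089920
Total bits/sec = 107089920 * 8 = 856719360
Mbps = 856719360 / 1e6 = 856.72

856.72 Mbps


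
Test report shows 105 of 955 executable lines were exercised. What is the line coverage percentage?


Coverage = covered / total * 100
Coverage = 105 / 955 * 100
Coverage = 10.99%

10.99%


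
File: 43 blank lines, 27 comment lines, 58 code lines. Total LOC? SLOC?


Total LOC = blank + comment + code
Total LOC = 43 + 27 + 58 = 128
SLOC (source only) = code = 58

Total LOC: 128, SLOC: 58


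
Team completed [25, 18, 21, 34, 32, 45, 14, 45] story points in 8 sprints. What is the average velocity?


Formula: Avg velocity = Total points / Number of sprints
Points: [25, 18, 21, 34, 32, 45, 14, 45]
Sum = 25 + 18 + 21 + 34 + 32 + 45 + 14 + 45 = 234
Avg velocity = 234 / 8 = 29.25 points/sprint

29.25 points/sprint


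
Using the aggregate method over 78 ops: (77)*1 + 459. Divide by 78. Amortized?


Formula: Amortized cost = Total cost / Operations
Total cost = (77 * 1) + (1 * 459)
Total cost = 77 + 459 = 536
Amortized = 536 / 78 = 6.8718

6.8718


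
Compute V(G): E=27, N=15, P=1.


Formula: V(G) = E - N + 2P
V(G) = 27 - 15 + 2*1
V(G) = 12 + 2
V(G) = 14

14


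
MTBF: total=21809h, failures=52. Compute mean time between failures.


Formula: MTBF = Total operating time / Number of failures
MTBF = 21809 / 52
MTBF = 419.4 hours

419.4 hours


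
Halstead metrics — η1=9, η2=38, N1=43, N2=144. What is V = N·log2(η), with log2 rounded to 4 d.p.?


Formula: V = N * log2(η), where N = N1 + N2 and η = η1 + η2
η = 9 + 38 = 47
N = 43 + 144 = 187
log2(47) ≈ 5.5546
V = 187 * 5.5546 = 1038.71

1038.71


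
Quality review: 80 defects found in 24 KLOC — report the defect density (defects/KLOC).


Defect density = defects / KLOC
Defect density = 80 / 24
Defect density = 3.333 defects/KLOC

3.333 defects/KLOC


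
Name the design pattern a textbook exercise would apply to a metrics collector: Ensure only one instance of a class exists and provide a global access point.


This matches the Singleton pattern

Singleton


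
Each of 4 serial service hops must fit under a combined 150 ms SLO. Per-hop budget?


Formula: per_stage = total_budget / stages
per_stage = 150 / 4
per_stage = 37.5 ms

37.5 ms


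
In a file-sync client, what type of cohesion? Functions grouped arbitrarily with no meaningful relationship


Reasoning: Worst: random grouping
Type: Coincidental cohesion

Coincidental cohesion


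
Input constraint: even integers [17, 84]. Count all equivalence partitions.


Constraint: even integers in [17, 84]
Class 1: x < 17 — out-of-range invalid
Class 2: x in [17,84] but odd — wrong type invalid
Class 3: x in [17,84] and even — valid
Class 4: x > 84 — out-of-range invalid
Total equivalence classes: 4

4 equivalence classes


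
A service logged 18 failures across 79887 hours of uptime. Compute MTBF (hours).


Formula: MTBF = Total operating time / Number of failures
MTBF = 79887 / 18
MTBF = 4438.17 hours

4438.17 hours


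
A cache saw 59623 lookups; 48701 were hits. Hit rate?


Formula: hit rate = hits / (hits + misses) * 100
hit rate = 48701 / (48701 + 10922) * 100
hit rate = 48701 / 59623 * 100
hit rate = 81.68%

81.68%


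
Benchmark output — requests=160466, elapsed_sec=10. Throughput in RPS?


Formula: throughput = requests / seconds
throughput = 160466 / 10
throughput = 16046.6 requests/second

16046.6 requests/second


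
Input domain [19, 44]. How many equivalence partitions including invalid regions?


Valid range: [19, 44]
Class 1: x < 19 — invalid
Class 2: 19 ≤ x ≤ 44 — valid
Class 3: x > 44 — invalid
Total equivalence classes: 3

3 equivalence classes


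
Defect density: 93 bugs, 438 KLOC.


Defect density = defects / KLOC
Defect density = 93 / 438
Defect density = 0.212 defects/KLOC

0.212 defects/KLOC


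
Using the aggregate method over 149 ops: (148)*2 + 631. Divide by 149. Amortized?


Formula: Amortized cost = Total cost / Operations
Total cost = (148 * 2) + (1 * 631)
Total cost = 296 + 631 = 927
Amortized = 927 / 149 = 6.2215

6.2215


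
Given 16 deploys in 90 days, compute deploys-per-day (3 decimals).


Formula: deployments per day = releases / days
= 16 / 90
= 0.178 deploys/day
(equivalently, 1.24 deploys/week)

0.178 deploys/day


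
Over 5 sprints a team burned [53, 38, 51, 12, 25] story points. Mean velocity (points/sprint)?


Formula: Avg velocity = Total points / Number of sprints
Points: [53, 38, 51, 12, 25]
Sum = 53 + 38 + 51 + 12 + 25 = 179
Avg velocity = 179 / 5 = 35.8 points/sprint

35.8 points/sprint


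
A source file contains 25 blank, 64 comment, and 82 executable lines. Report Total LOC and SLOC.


Total LOC = blank + comment + code
Total LOC = 25 + 64 + 82 = 171
SLOC (source only) = code = 82

Total LOC: 171, SLOC: 82


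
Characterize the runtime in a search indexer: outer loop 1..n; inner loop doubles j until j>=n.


Reasoning: linear outer times logarithmic inner
Complexity: O(n log n)

O(n log n)


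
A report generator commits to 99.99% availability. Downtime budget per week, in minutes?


Formula: allowed downtime = period * (100 - SLA) / 100
Period (week) = 10080 minutes
Unavailability fraction = (100 - 99.99) / 100
Allowed downtime = 10080 * (100 - 99.99) / 100
Allowed downtime = 1.008 minutes

1.008 minutes


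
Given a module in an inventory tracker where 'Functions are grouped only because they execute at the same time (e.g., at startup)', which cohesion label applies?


Reasoning: Related by timing only
Type: Temporal cohesion

Temporal cohesion


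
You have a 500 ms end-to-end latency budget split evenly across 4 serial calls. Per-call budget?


Formula: per_stage = total_budget / stages
per_stage = 500 / 4
per_stage = 125.0 ms

125.0 ms


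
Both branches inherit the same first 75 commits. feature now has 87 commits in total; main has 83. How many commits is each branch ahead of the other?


Common ancestor: commit #75
feature commits after divergence: 87 - 75 = 12
main commits after divergence: 83 - 75 = 8
feature is 12 commits ahead of main
main is 8 commits ahead of feature

feature ahead: 12, main ahead: 8


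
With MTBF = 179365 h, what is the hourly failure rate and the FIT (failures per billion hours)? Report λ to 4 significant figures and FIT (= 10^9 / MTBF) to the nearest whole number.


Formula: λ = 1 / MTBF; FIT = λ × 1e9 = 1e9 / MTBF
λ = 1 / 179365 ≈ 5.575e-06 failures/hour
FIT = 1e9 / 179365 ≈ 5575 failures per 1e9 hours (nearest whole number)

λ = 5.575e-06 /h, FIT = 5575


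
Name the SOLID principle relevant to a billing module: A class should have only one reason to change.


This describes the Single Responsibility Principle (SRP)

Single Responsibility Principle (SRP)


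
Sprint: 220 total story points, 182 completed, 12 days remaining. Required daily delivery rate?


Formula: Required rate = Remaining points / Days left
Remaining = 220 - 182 = 38 points
Required rate = 38 / 12 = 3.17 points/day

3.17 points/day


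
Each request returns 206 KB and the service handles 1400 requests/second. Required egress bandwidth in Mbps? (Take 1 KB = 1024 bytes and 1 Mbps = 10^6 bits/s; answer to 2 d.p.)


Formula: Mbps = payload_bytes * RPS * 8 / 1e6
Payload per request = 206 KB = 206 * 1024 = 210944 bytes
Total bytes/sec = 210944 * 1400 = 295321600
Total bits/sec = 295321600 * 8 = 2362572800
Mbps = 2362572800 / 1e6 = 2362.57

2362.57 Mbps


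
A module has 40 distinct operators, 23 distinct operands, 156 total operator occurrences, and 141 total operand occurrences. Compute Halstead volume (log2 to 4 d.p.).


Formula: V = N * log2(η), where N = N1 + N2 and η = η1 + η2
η = 40 + 23 = 63
N = 156 + 141 = 297
log2(63) ≈ 5.9773
V = 297 * 5.9773 = 1775.26

1775.26
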